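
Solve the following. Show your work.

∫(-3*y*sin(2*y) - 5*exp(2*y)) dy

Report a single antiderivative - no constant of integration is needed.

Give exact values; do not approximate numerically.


Step 1. Rewrite: now ∫(-3*y*sin(2*y)) dy + ∫(-5*exp(2*y)) dy.
Step 2. Evaluate the standard form: now -5*exp(2*y)/2 + ∫(-3*y*sin(2*y)) dy.
Step 3. Integrate ∫(-3*y*sin(2*y)) dy by parts with u = y, dv = (-3*sin(2*y)) dy, so v = 3*cos(2*y)/2: now 3*y*cos(2*y)/2 - 5*exp(2*y)/2 + ∫(-3*cos(2*y)/2) dy.
Step 4. Evaluate the standard form: now 3*y*cos(2*y)/2 - 5*exp(2*y)/2 - 3*sin(2*y)/4.
Answer: 3*y*cos(2*y)/2 - 5*exp(2*y)/2 - 3*sin(2*y)/4.


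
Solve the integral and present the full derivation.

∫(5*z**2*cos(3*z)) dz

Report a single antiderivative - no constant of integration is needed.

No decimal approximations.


Step 1. Integrate ∫(5*z**2*cos(3*z)) dz by parts with u = z**2, dv = (5*cos(3*z)) dz, so v = 5*sin(3*z)/3: now 5*z**2*sin(3*z)/3 + ∫(-10*z*sin(3*z)/3) dz.
Step 2. Integrate ∫(-10*z*sin(3*z)/3) dz by parts with u = z, dv = (-10*sin(3*z)/3) dz, so v = 10*cos(3*z)/9: now 5*z**2*sin(3*z)/3 + 10*z*cos(3*z)/9 + ∫(-10*cos(3*z)/9) dz.
Step 3. Evaluate the standard form: now 5*z**2*sin(3*z)/3 + 10*z*cos(3*z)/9 - 10*sin(3*z)/27.
Answer: 5*z**2*sin(3*z)/3 + 10*z*cos(3*z)/9 - 10*sin(3*z)/27.


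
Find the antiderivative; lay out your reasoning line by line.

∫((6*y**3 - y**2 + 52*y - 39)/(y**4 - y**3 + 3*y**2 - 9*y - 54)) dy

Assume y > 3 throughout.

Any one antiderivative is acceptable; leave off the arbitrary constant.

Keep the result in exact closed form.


Step 1. Decompose ∫((6*y**3 - y**2 + 52*y - 39)/(y**4 - y**3 + 3*y**2 - 9*y - 54)) dy by partial fractions, (6*y**3 - y**2 + 52*y - 39)/(y**4 - y**3 + 3*y**2 - 9*y - 54) = 2/(y**2 + 9) + 3/(y + 2) + 3/(y - 3): now ∫(3/(y - 3)) dy + ∫(3/(y + 2)) dy + ∫(2/(y**2 + 9)) dy.
Step 2. Evaluate the standard form [assuming y > 3]: now 3*log(y - 3) + ∫(3/(y + 2)) dy + ∫(2/(y**2 + 9)) dy.
Step 3. Evaluate the standard form [assuming y > -2]: now 3*log(y - 3) + 3*log(y + 2) + ∫(2/(y**2 + 9)) dy.
Step 4. Evaluate the standard form: now 3*log(y - 3) + 3*log(y + 2) + 2*atan(y/3)/3.
Answer: 3*log(y - 3) + 3*log(y + 2) + 2*atan(y/3)/3.


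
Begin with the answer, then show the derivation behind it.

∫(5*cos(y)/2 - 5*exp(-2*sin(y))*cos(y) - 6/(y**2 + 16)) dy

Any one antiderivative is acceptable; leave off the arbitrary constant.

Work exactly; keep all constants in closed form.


The answer is 5*sin(y)/2 - 3*atan(y/4)/2 + 5*exp(-2*sin(y))/2.
Step 1. Rewrite: now ∫(-5*exp(-2*sin(y))*cos(y)) dy + ∫(-6/(y**2 + 16)) dy + ∫(5*cos(y)/2) dy.
Step 2. Evaluate the standard form: now 5*sin(y)/2 + ∫(-5*exp(-2*sin(y))*cos(y)) dy + ∫(-6/(y**2 + 16)) dy.
Step 3. Substitute u = sin(y), turning ∫(-5*exp(-2*sin(y))*cos(y)) dy into ∫(-5*exp(-2*u)) du: now 5*sin(y)/2 + ∫(-6/(y**2 + 16)) dy + ∫(-5*exp(-2*u)) du.
Step 4. Evaluate the standard form: now 5*sin(y)/2 + ∫(-6/(y**2 + 16)) dy + 5*exp(-2*u)/2.
Step 5. Substitute back u = sin(y): now 5*sin(y)/2 + ∫(-6/(y**2 + 16)) dy + 5*exp(-2*sin(y))/2.
Step 6. Evaluate the standard form: now 5*sin(y)/2 - 3*atan(y/4)/2 + 5*exp(-2*sin(y))/2.
Answer: 5*sin(y)/2 - 3*atan(y/4)/2 + 5*exp(-2*sin(y))/2.


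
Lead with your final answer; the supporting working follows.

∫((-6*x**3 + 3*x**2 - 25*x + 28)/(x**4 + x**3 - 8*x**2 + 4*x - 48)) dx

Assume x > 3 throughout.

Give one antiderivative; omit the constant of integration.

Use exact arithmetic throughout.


The answer is -2*log(x - 3) - 4*log(x + 4) - atan(x/2)/2.
Step 1. Decompose ∫((-6*x**3 + 3*x**2 - 25*x + 28)/(x**4 + x**3 - 8*x**2 + 4*x - 48)) dx by partial fractions, (-6*x**3 + 3*x**2 - 25*x + 28)/(x**4 + x**3 - 8*x**2 + 4*x - 48) = -1/(x**2 + 4) - 4/(x + 4) - 2/(x - 3): now ∫(-2/(x - 3)) dx + ∫(-4/(x + 4)) dx + ∫(-1/(x**2 + 4)) dx.
Step 2. Evaluate the standard form [assuming x > 3]: now -2*log(x - 3) + ∫(-4/(x + 4)) dx + ∫(-1/(x**2 + 4)) dx.
Step 3. Evaluate the standard form [assuming x > -4]: now -2*log(x - 3) - 4*log(x + 4) + ∫(-1/(x**2 + 4)) dx.
Step 4. Evaluate the standard form: now -2*log(x - 3) - 4*log(x + 4) - atan(x/2)/2.
Answer: -2*log(x - 3) - 4*log(x + 4) - atan(x/2)/2.


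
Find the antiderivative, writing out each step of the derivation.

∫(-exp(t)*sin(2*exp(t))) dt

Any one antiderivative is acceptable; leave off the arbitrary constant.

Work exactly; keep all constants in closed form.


Step 1. Substitute u = exp(t), turning ∫(-exp(t)*sin(2*exp(t))) dt into ∫(-sin(2*u)) du: now ∫(-sin(2*u)) du.
Step 2. Evaluate the standard form: now cos(2*u)/2.
Step 3. Substitute back u = exp(t): now cos(2*exp(t))/2.
Answer: cos(2*exp(t))/2.


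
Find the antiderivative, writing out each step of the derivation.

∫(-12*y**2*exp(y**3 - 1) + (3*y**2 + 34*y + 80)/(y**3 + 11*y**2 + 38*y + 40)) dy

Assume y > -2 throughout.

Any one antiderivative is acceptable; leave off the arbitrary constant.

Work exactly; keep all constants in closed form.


Step 1. Rewrite: now ∫(-12*y**2*exp(y**3 - 1)) dy + ∫((3*y**2 + 34*y + 80)/(y**3 + 11*y**2 + 38*y + 40)) dy.
Step 2. Substitute u = y**3 - 1, turning ∫(-12*y**2*exp(y**3 - 1)) dy into ∫(-4*exp(u)) du: now ∫((3*y**2 + 34*y + 80)/(y**3 + 11*y**2 + 38*y + 40)) dy + ∫(-4*exp(u)) du.
Step 3. Evaluate the standard form: now -4*exp(u) + ∫((3*y**2 + 34*y + 80)/(y**3 + 11*y**2 + 38*y + 40)) dy.
Step 4. Substitute back u = y**3 - 1: now -4*exp(y**3 - 1) + ∫((3*y**2 + 34*y + 80)/(y**3 + 11*y**2 + 38*y + 40)) dy.
Step 5. Decompose ∫((3*y**2 + 34*y + 80)/(y**3 + 11*y**2 + 38*y + 40)) dy by partial fractions, (3*y**2 + 34*y + 80)/(y**3 + 11*y**2 + 38*y + 40) = -5/(y + 5) + 4/(y + 4) + 4/(y + 2): now -4*exp(y**3 - 1) + ∫(4/(y + 2)) dy + ∫(4/(y + 4)) dy + ∫(-5/(y + 5)) dy.
Step 6. Evaluate the standard form [assuming y > -5]: now -4*exp(y**3 - 1) - 5*log(y + 5) + ∫(4/(y + 2)) dy + ∫(4/(y + 4)) dy.
Step 7. Evaluate the standard form [assuming y > -2]: now -4*exp(y**3 - 1) + 4*log(y + 2) - 5*log(y + 5) + ∫(4/(y + 4)) dy.
Step 8. Evaluate the standard form [assuming y > -4]: now -4*exp(y**3 - 1) + 4*log(y + 2) + 4*log(y + 4) - 5*log(y + 5).
Answer: -4*exp(y**3 - 1) + 4*log(y + 2) + 4*log(y + 4) - 5*log(y + 5).


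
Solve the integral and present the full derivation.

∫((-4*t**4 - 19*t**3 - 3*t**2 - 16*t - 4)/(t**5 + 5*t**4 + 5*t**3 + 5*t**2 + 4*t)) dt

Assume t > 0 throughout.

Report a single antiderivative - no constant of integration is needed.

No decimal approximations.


Step 1. Decompose ∫((-4*t**4 - 19*t**3 - 3*t**2 - 16*t - 4)/(t**5 + 5*t**4 + 5*t**3 + 5*t**2 + 4*t)) dt by partial fractions, (-4*t**4 - 19*t**3 - 3*t**2 - 16*t - 4)/(t**5 + 5*t**4 + 5*t**3 + 5*t**2 + 4*t) = 1/(t**2 + 1) + 1/(t + 4) - 4/(t + 1) - 1/t: now ∫(-1/t) dt + ∫(-4/(t + 1)) dt + ∫(1/(t + 4)) dt + ∫(1/(t**2 + 1)) dt.
Step 2. Evaluate the standard form [assuming t > 0]: now -log(t) + ∫(-4/(t + 1)) dt + ∫(1/(t + 4)) dt + ∫(1/(t**2 + 1)) dt.
Step 3. Evaluate the standard form [assuming t > -1]: now -log(t) - 4*log(t + 1) + ∫(1/(t + 4)) dt + ∫(1/(t**2 + 1)) dt.
Step 4. Evaluate the standard form [assuming t > -4]: now -log(t) - 4*log(t + 1) + log(t + 4) + ∫(1/(t**2 + 1)) dt.
Step 5. Evaluate the standard form: now -log(t) - 4*log(t + 1) + log(t + 4) + atan(t).
Answer: -log(t) - 4*log(t + 1) + log(t + 4) + atan(t).


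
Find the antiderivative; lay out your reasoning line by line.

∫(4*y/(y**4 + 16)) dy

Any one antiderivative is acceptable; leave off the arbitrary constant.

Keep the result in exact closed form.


Step 1. Substitute u = y**2, turning ∫(4*y/(y**4 + 16)) dy into ∫(2/(u**2 + 16)) du: now ∫(2/(u**2 + 16)) du.
Step 2. Evaluate the standard form: now atan(u/4)/2.
Step 3. Substitute back u = y**2: now atan(y**2/4)/2.
Answer: atan(y**2/4)/2.


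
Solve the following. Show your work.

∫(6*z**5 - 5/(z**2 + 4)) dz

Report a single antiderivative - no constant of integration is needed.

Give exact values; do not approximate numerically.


Step 1. Rewrite: now ∫(6*z**5) dz + ∫(-5/(z**2 + 4)) dz.
Step 2. Evaluate the standard form: now z**6 + ∫(-5/(z**2 + 4)) dz.
Step 3. Evaluate the standard form: now z**6 - 5*atan(z/2)/2.
Answer: z**6 - 5*atan(z/2)/2.


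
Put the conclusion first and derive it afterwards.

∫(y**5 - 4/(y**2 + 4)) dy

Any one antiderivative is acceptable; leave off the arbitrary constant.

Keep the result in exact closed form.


The answer is y**6/6 - 2*atan(y/2).
Step 1. Rewrite: now ∫(y**5) dy + ∫(-4/(y**2 + 4)) dy.
Step 2. Evaluate the standard form: now -2*atan(y/2) + ∫(y**5) dy.
Step 3. Evaluate the standard form: now y**6/6 - 2*atan(y/2).
Answer: y**6/6 - 2*atan(y/2).


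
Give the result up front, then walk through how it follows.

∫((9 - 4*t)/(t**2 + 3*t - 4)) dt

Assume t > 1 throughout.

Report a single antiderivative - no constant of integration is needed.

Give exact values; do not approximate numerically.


The answer is log(t - 1) - 5*log(t + 4).
Step 1. Decompose ∫((9 - 4*t)/(t**2 + 3*t - 4)) dt by partial fractions, (9 - 4*t)/(t**2 + 3*t - 4) = -5/(t + 4) + 1/(t - 1): now ∫(1/(t - 1)) dt + ∫(-5/(t + 4)) dt.
Step 2. Evaluate the standard form [assuming t > -4]: now -5*log(t + 4) + ∫(1/(t - 1)) dt.
Step 3. Evaluate the standard form [assuming t > 1]: now log(t - 1) - 5*log(t + 4).
Answer: log(t - 1) - 5*log(t + 4).


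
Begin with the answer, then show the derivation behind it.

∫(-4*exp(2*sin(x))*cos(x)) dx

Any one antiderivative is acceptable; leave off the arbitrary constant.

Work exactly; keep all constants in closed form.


The answer is -2*exp(2*sin(x)).
Step 1. Substitute u = sin(x), turning ∫(-4*exp(2*sin(x))*cos(x)) dx into ∫(-4*exp(2*u)) du: now ∫(-4*exp(2*u)) du.
Step 2. Evaluate the standard form: now -2*exp(2*u).
Step 3. Substitute back u = sin(x): now -2*exp(2*sin(x)).
Answer: -2*exp(2*sin(x)).


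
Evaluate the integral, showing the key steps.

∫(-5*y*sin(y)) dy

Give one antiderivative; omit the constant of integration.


Step 1. Integrate ∫(-5*y*sin(y)) dy by parts with u = y, dv = (-5*sin(y)) dy, so v = 5*cos(y): now 5*y*cos(y) + ∫(-5*cos(y)) dy.
Step 2. Evaluate the standard form: now 5*y*cos(y) - 5*sin(y).
Answer: 5*y*cos(y) - 5*sin(y).


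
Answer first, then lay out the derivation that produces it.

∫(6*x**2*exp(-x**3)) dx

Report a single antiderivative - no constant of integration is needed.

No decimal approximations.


The answer is -2*exp(-x**3).
Step 1. Substitute u = x**3, turning ∫(6*x**2*exp(-x**3)) dx into ∫(2*exp(-u)) du: now ∫(2*exp(-u)) du.
Step 2. Evaluate the standard form: now -2*exp(-u).
Step 3. Substitute back u = x**3: now -2*exp(-x**3).
Answer: -2*exp(-x**3).


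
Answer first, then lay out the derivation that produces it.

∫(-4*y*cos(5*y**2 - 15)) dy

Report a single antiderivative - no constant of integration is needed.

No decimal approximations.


The answer is -2*sin(5*y**2 - 15)/5.
Step 1. Substitute u = y**2 - 3, turning ∫(-4*y*cos(5*y**2 - 15)) dy into ∫(-2*cos(5*u)) du: now ∫(-2*cos(5*u)) du.
Step 2. Evaluate the standard form: now -2*sin(5*u)/5.
Step 3. Substitute back u = y**2 - 3: now -2*sin(5*y**2 - 15)/5.
Answer: -2*sin(5*y**2 - 15)/5.


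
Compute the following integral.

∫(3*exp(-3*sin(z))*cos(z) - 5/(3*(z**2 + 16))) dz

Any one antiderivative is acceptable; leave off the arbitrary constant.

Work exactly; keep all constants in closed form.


Answer: -5*atan(z/4)/12 - exp(-3*sin(z)).


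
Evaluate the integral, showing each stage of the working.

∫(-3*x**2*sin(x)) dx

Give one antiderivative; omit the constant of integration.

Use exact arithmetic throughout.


Step 1. Integrate ∫(-3*x**2*sin(x)) dx by parts with u = x**2, dv = (-3*sin(x)) dx, so v = 3*cos(x): now 3*x**2*cos(x) + ∫(-6*x*cos(x)) dx.
Step 2. Integrate ∫(-6*x*cos(x)) dx by parts with u = x, dv = (-6*cos(x)) dx, so v = -6*sin(x): now 3*x**2*cos(x) - 6*x*sin(x) + ∫(6*sin(x)) dx.
Step 3. Evaluate the standard form: now 3*x**2*cos(x) - 6*x*sin(x) - 6*cos(x).
Answer: 3*x**2*cos(x) - 6*x*sin(x) - 6*cos(x).


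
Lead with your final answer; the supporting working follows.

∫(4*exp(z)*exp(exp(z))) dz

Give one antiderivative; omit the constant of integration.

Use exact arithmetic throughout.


The answer is 4*exp(exp(z)).
Step 1. Substitute u = exp(z), turning ∫(4*exp(z)*exp(exp(z))) dz into ∫(4*exp(u)) du: now ∫(4*exp(u)) du.
Step 2. Evaluate the standard form: now 4*exp(u).
Step 3. Substitute back u = exp(z): now 4*exp(exp(z)).
Answer: 4*exp(exp(z)).


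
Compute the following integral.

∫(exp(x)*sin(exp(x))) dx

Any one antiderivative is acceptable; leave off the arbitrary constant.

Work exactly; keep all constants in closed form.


Answer: -cos(exp(x)).


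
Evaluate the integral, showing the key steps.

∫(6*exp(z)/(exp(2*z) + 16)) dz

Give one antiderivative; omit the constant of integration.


Step 1. Substitute u = exp(z), turning ∫(6*exp(z)/(exp(2*z) + 16)) dz into ∫(6/(u**2 + 16)) du: now ∫(6/(u**2 + 16)) du.
Step 2. Evaluate the standard form: now 3*atan(u/4)/2.
Step 3. Substitute back u = exp(z): now 3*atan(exp(z)/4)/2.
Answer: 3*atan(exp(z)/4)/2.


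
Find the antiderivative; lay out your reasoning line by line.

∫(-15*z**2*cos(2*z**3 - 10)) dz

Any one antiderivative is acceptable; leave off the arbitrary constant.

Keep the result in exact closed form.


Step 1. Substitute u = z**3 - 5, turning ∫(-15*z**2*cos(2*z**3 - 10)) dz into ∫(-5*cos(2*u)) du: now ∫(-5*cos(2*u)) du.
Step 2. Evaluate the standard form: now -5*sin(2*u)/2.
Step 3. Substitute back u = z**3 - 5: now -5*sin(2*z**3 - 10)/2.
Answer: -5*sin(2*z**3 - 10)/2.


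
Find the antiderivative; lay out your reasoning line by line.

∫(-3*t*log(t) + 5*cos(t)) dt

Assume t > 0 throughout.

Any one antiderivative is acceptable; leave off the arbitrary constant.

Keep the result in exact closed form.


Step 1. Rewrite: now ∫(-3*t*log(t)) dt + ∫(5*cos(t)) dt.
Step 2. Evaluate the standard form: now 5*sin(t) + ∫(-3*t*log(t)) dt.
Step 3. Integrate ∫(-3*t*log(t)) dt by parts with u = log(t), dv = (-3*t) dt, so v = -3*t**2/2 [assuming t > 0]: now -3*t**2*log(t)/2 + 5*sin(t) + ∫(3*t/2) dt.
Step 4. Evaluate the standard form: now -3*t**2*log(t)/2 + 3*t**2/4 + 5*sin(t).
Answer: -3*t**2*log(t)/2 + 3*t**2/4 + 5*sin(t).


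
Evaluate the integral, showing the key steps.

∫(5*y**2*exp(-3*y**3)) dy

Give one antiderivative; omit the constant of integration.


Step 1. Substitute u = y**3, turning ∫(5*y**2*exp(-3*y**3)) dy into ∫(5*exp(-3*u)/3) du: now ∫(5*exp(-3*u)/3) du.
Step 2. Evaluate the standard form: now -5*exp(-3*u)/9.
Step 3. Substitute back u = y**3: now -5*exp(-3*y**3)/9.
Answer: -5*exp(-3*y**3)/9.


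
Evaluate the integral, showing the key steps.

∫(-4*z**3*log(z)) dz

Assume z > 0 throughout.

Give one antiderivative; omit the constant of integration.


Step 1. Integrate ∫(-4*z**3*log(z)) dz by parts with u = log(z), dv = (-4*z**3) dz, so v = -z**4 [assuming z > 0]: now -z**4*log(z) + ∫(z**3) dz.
Step 2. Evaluate the standard form: now -z**4*log(z) + z**4/4.
Answer: -z**4*log(z) + z**4/4.


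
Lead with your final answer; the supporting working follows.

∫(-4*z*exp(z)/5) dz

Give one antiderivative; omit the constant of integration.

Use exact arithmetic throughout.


The answer is -4*z*exp(z)/5 + 4*exp(z)/5.
Step 1. Integrate ∫(-4*z*exp(z)/5) dz by parts with u = z, dv = (-4*exp(z)/5) dz, so v = -4*exp(z)/5: now -4*z*exp(z)/5 + ∫(4*exp(z)/5) dz.
Step 2. Evaluate the standard form: now -4*z*exp(z)/5 + 4*exp(z)/5.
Answer: -4*z*exp(z)/5 + 4*exp(z)/5.


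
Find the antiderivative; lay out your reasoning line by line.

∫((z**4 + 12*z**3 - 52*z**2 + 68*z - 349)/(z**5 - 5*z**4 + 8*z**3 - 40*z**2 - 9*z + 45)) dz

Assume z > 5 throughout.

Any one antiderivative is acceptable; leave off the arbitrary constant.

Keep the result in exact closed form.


Step 1. Decompose ∫((z**4 + 12*z**3 - 52*z**2 + 68*z - 349)/(z**5 - 5*z**4 + 8*z**3 - 40*z**2 - 9*z + 45)) dz by partial fractions, (z**4 + 12*z**3 - 52*z**2 + 68*z - 349)/(z**5 - 5*z**4 + 8*z**3 - 40*z**2 - 9*z + 45) = 4/(z**2 + 9) - 4/(z + 1) + 4/(z - 1) + 1/(z - 5): now ∫(1/(z - 5)) dz + ∫(4/(z - 1)) dz + ∫(-4/(z + 1)) dz + ∫(4/(z**2 + 9)) dz.
Step 2. Evaluate the standard form [assuming z > 5]: now log(z - 5) + ∫(4/(z - 1)) dz + ∫(-4/(z + 1)) dz + ∫(4/(z**2 + 9)) dz.
Step 3. Evaluate the standard form [assuming z > -1]: now log(z - 5) - 4*log(z + 1) + ∫(4/(z - 1)) dz + ∫(4/(z**2 + 9)) dz.
Step 4. Evaluate the standard form [assuming z > 1]: now log(z - 5) + 4*log(z - 1) - 4*log(z + 1) + ∫(4/(z**2 + 9)) dz.
Step 5. Evaluate the standard form: now log(z - 5) + 4*log(z - 1) - 4*log(z + 1) + 4*atan(z/3)/3.
Answer: log(z - 5) + 4*log(z - 1) - 4*log(z + 1) + 4*atan(z/3)/3.


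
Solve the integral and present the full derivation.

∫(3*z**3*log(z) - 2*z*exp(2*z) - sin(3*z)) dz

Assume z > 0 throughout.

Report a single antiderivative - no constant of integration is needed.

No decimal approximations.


Step 1. Rewrite: now ∫(-2*z*exp(2*z)) dz + ∫(3*z**3*log(z)) dz + ∫(-sin(3*z)) dz.
Step 2. Evaluate the standard form: now cos(3*z)/3 + ∫(-2*z*exp(2*z)) dz + ∫(3*z**3*log(z)) dz.
Step 3. Integrate ∫(-2*z*exp(2*z)) dz by parts with u = z, dv = (-2*exp(2*z)) dz, so v = -exp(2*z): now -z*exp(2*z) + cos(3*z)/3 + ∫(3*z**3*log(z)) dz + ∫(exp(2*z)) dz.
Step 4. Evaluate the standard form: now -z*exp(2*z) + exp(2*z)/2 + cos(3*z)/3 + ∫(3*z**3*log(z)) dz.
Step 5. Integrate ∫(3*z**3*log(z)) dz by parts with u = log(z), dv = (3*z**3) dz, so v = 3*z**4/4 [assuming z > 0]: now 3*z**4*log(z)/4 - z*exp(2*z) + exp(2*z)/2 + cos(3*z)/3 + ∫(-3*z**3/4) dz.
Step 6. Evaluate the standard form: now 3*z**4*log(z)/4 - 3*z**4/16 - z*exp(2*z) + exp(2*z)/2 + cos(3*z)/3.
Answer: 3*z**4*log(z)/4 - 3*z**4/16 - z*exp(2*z) + exp(2*z)/2 + cos(3*z)/3.


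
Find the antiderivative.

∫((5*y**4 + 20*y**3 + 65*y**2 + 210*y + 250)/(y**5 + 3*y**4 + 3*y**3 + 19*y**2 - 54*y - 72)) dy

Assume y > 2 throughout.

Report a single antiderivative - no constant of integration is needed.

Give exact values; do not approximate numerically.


Answer: 5*log(y - 2) - log(y + 1) + log(y + 4) - 2*atan(y/3)/3.


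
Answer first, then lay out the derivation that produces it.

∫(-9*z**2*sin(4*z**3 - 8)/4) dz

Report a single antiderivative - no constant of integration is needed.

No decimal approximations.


The answer is 3*cos(4*z**3 - 8)/16.
Step 1. Substitute u = z**3 - 2, turning ∫(-9*z**2*sin(4*z**3 - 8)/4) dz into ∫(-3*sin(4*u)/4) du: now ∫(-3*sin(4*u)/4) du.
Step 2. Evaluate the standard form: now 3*cos(4*u)/16.
Step 3. Substitute back u = z**3 - 2: now 3*cos(4*z**3 - 8)/16.
Answer: 3*cos(4*z**3 - 8)/16.


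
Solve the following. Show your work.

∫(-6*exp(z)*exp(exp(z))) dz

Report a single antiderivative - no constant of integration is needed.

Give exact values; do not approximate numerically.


Step 1. Substitute u = exp(z), turning ∫(-6*exp(z)*exp(exp(z))) dz into ∫(-6*exp(u)) du: now ∫(-6*exp(u)) du.
Step 2. Evaluate the standard form: now -6*exp(u).
Step 3. Substitute back u = exp(z): now -6*exp(exp(z)).
Answer: -6*exp(exp(z)).


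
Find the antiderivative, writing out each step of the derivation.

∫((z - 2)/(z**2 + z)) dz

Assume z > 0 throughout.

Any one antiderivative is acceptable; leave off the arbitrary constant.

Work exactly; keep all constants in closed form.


Step 1. Decompose ∫((z - 2)/(z**2 + z)) dz by partial fractions, (z - 2)/(z**2 + z) = 3/(z + 1) - 2/z: now ∫(-2/z) dz + ∫(3/(z + 1)) dz.
Step 2. Evaluate the standard form [assuming z > 0]: now -2*log(z) + ∫(3/(z + 1)) dz.
Step 3. Evaluate the standard form [assuming z > -1]: now -2*log(z) + 3*log(z + 1).
Answer: -2*log(z) + 3*log(z + 1).


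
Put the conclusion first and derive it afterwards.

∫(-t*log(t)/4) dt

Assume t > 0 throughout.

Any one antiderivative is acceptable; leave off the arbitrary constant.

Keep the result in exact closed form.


The answer is -t**2*log(t)/8 + t**2/16.
Step 1. Integrate ∫(-t*log(t)/4) dt by parts with u = log(t), dv = (-t/4) dt, so v = -t**2/8 [assuming t > 0]: now -t**2*log(t)/8 + ∫(t/8) dt.
Step 2. Evaluate the standard form: now -t**2*log(t)/8 + t**2/16.
Answer: -t**2*log(t)/8 + t**2/16.


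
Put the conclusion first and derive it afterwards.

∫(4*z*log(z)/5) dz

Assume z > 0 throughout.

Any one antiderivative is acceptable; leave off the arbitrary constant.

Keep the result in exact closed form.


The answer is 2*z**2*log(z)/5 - z**2/5.
Step 1. Integrate ∫(4*z*log(z)/5) dz by parts with u = log(z), dv = (4*z/5) dz, so v = 2*z**2/5 [assuming z > 0]: now 2*z**2*log(z)/5 + ∫(-2*z/5) dz.
Step 2. Evaluate the standard form: now 2*z**2*log(z)/5 - z**2/5.
Answer: 2*z**2*log(z)/5 - z**2/5.


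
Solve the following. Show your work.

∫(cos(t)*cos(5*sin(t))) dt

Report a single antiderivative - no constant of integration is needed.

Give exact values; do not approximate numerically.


Step 1. Substitute u = sin(t), turning ∫(cos(t)*cos(5*sin(t))) dt into ∫(cos(5*u)) du: now ∫(cos(5*u)) du.
Step 2. Evaluate the standard form: now sin(5*u)/5.
Step 3. Substitute back u = sin(t): now sin(5*sin(t))/5.
Answer: sin(5*sin(t))/5.


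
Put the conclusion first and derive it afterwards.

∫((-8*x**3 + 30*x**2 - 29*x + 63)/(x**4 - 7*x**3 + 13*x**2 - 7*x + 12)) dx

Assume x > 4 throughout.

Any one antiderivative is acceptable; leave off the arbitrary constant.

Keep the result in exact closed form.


The answer is -5*log(x - 4) - 3*log(x - 3) + 3*atan(x).
Step 1. Decompose ∫((-8*x**3 + 30*x**2 - 29*x + 63)/(x**4 - 7*x**3 + 13*x**2 - 7*x + 12)) dx by partial fractions, (-8*x**3 + 30*x**2 - 29*x + 63)/(x**4 - 7*x**3 + 13*x**2 - 7*x + 12) = 3/(x**2 + 1) - 3/(x - 3) - 5/(x - 4): now ∫(-5/(x - 4)) dx + ∫(-3/(x - 3)) dx + ∫(3/(x**2 + 1)) dx.
Step 2. Evaluate the standard form [assuming x > 3]: now -3*log(x - 3) + ∫(-5/(x - 4)) dx + ∫(3/(x**2 + 1)) dx.
Step 3. Evaluate the standard form [assuming x > 4]: now -5*log(x - 4) - 3*log(x - 3) + ∫(3/(x**2 + 1)) dx.
Step 4. Evaluate the standard form: now -5*log(x - 4) - 3*log(x - 3) + 3*atan(x).
Answer: -5*log(x - 4) - 3*log(x - 3) + 3*atan(x).


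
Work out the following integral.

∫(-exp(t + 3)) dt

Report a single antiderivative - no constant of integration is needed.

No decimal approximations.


Answer: -exp(t + 3).


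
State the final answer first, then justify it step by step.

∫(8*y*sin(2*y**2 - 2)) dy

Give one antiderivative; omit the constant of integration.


The answer is -2*cos(2*y**2 - 2).
Step 1. Substitute u = y**2 - 1, turning ∫(8*y*sin(2*y**2 - 2)) dy into ∫(4*sin(2*u)) du: now ∫(4*sin(2*u)) du.
Step 2. Evaluate the standard form: now -2*cos(2*u).
Step 3. Substitute back u = y**2 - 1: now -2*cos(2*y**2 - 2).
Answer: -2*cos(2*y**2 - 2).


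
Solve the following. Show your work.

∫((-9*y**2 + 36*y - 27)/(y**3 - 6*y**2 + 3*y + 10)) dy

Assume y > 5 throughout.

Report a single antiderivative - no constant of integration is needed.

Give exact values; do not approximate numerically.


Step 1. Decompose ∫((-9*y**2 + 36*y - 27)/(y**3 - 6*y**2 + 3*y + 10)) dy by partial fractions, (-9*y**2 + 36*y - 27)/(y**3 - 6*y**2 + 3*y + 10) = -4/(y + 1) - 1/(y - 2) - 4/(y - 5): now ∫(-4/(y - 5)) dy + ∫(-1/(y - 2)) dy + ∫(-4/(y + 1)) dy.
Step 2. Evaluate the standard form [assuming y > 2]: now -log(y - 2) + ∫(-4/(y - 5)) dy + ∫(-4/(y + 1)) dy.
Step 3. Evaluate the standard form [assuming y > 5]: now -4*log(y - 5) - log(y - 2) + ∫(-4/(y + 1)) dy.
Step 4. Evaluate the standard form [assuming y > -1]: now -4*log(y - 5) - log(y - 2) - 4*log(y + 1).
Answer: -4*log(y - 5) - log(y - 2) - 4*log(y + 1).


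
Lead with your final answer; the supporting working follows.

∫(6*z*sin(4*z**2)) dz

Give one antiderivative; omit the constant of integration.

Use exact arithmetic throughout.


The answer is -3*cos(4*z**2)/4.
Step 1. Substitute u = z**2, turning ∫(6*z*sin(4*z**2)) dz into ∫(3*sin(4*u)) du: now ∫(3*sin(4*u)) du.
Step 2. Evaluate the standard form: now -3*cos(4*u)/4.
Step 3. Substitute back u = z**2: now -3*cos(4*z**2)/4.
Answer: -3*cos(4*z**2)/4.


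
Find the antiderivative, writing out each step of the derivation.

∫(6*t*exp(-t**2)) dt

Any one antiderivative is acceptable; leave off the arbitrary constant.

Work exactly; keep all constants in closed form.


Step 1. Substitute u = t**2, turning ∫(6*t*exp(-t**2)) dt into ∫(3*exp(-u)) du: now ∫(3*exp(-u)) du.
Step 2. Evaluate the standard form: now -3*exp(-u).
Step 3. Substitute back u = t**2: now -3*exp(-t**2).
Answer: -3*exp(-t**2).


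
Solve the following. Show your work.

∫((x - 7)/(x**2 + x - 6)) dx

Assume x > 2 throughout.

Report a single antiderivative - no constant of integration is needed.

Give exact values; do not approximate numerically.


Step 1. Decompose ∫((x - 7)/(x**2 + x - 6)) dx by partial fractions, (x - 7)/(x**2 + x - 6) = 2/(x + 3) - 1/(x - 2): now ∫(-1/(x - 2)) dx + ∫(2/(x + 3)) dx.
Step 2. Evaluate the standard form [assuming x > 2]: now -log(x - 2) + ∫(2/(x + 3)) dx.
Step 3. Evaluate the standard form [assuming x > -3]: now -log(x - 2) + 2*log(x + 3).
Answer: -log(x - 2) + 2*log(x + 3).


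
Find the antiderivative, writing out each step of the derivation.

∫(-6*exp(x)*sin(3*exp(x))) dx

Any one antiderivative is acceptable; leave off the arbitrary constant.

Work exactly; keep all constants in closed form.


Step 1. Substitute u = exp(x), turning ∫(-6*exp(x)*sin(3*exp(x))) dx into ∫(-6*sin(3*u)) du: now ∫(-6*sin(3*u)) du.
Step 2. Evaluate the standard form: now 2*cos(3*u).
Step 3. Substitute back u = exp(x): now 2*cos(3*exp(x)).
Answer: 2*cos(3*exp(x)).


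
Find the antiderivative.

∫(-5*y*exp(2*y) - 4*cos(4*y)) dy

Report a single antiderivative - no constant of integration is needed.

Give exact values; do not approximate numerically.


Answer: -5*y*exp(2*y)/2 + 5*exp(2*y)/4 - sin(4*y).


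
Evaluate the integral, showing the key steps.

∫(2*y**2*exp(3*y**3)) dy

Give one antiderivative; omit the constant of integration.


Step 1. Substitute u = y**3, turning ∫(2*y**2*exp(3*y**3)) dy into ∫(2*exp(3*u)/3) du: now ∫(2*exp(3*u)/3) du.
Step 2. Evaluate the standard form: now 2*exp(3*u)/9.
Step 3. Substitute back u = y**3: now 2*exp(3*y**3)/9.
Answer: 2*exp(3*y**3)/9.


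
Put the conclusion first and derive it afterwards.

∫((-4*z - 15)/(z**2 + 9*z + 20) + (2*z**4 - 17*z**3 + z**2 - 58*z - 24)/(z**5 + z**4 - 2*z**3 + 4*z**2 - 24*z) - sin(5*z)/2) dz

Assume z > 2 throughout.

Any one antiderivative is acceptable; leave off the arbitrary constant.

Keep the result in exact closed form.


The answer is log(z) - 3*log(z - 2) + 4*log(z + 3) + log(z + 4) - 5*log(z + 5) + cos(5*z)/10 - atan(z/2)/2.
Step 1. Rewrite: now ∫((-4*z - 15)/(z**2 + 9*z + 20)) dz + ∫((2*z**4 - 17*z**3 + z**2 - 58*z - 24)/(z**5 + z**4 - 2*z**3 + 4*z**2 - 24*z)) dz + ∫(-sin(5*z)/2) dz.
Step 2. Evaluate the standard form: now cos(5*z)/10 + ∫((-4*z - 15)/(z**2 + 9*z + 20)) dz + ∫((2*z**4 - 17*z**3 + z**2 - 58*z - 24)/(z**5 + z**4 - 2*z**3 + 4*z**2 - 24*z)) dz.
Step 3. Decompose ∫((-4*z - 15)/(z**2 + 9*z + 20)) dz by partial fractions, (-4*z - 15)/(z**2 + 9*z + 20) = -5/(z + 5) + 1/(z + 4): now cos(5*z)/10 + ∫((2*z**4 - 17*z**3 + z**2 - 58*z - 24)/(z**5 + z**4 - 2*z**3 + 4*z**2 - 24*z)) dz + ∫(1/(z + 4)) dz + ∫(-5/(z + 5)) dz.
Step 4. Evaluate the standard form [assuming z > -5]: now -5*log(z + 5) + cos(5*z)/10 + ∫((2*z**4 - 17*z**3 + z**2 - 58*z - 24)/(z**5 + z**4 - 2*z**3 + 4*z**2 - 24*z)) dz + ∫(1/(z + 4)) dz.
Step 5. Evaluate the standard form [assuming z > -4]: now log(z + 4) - 5*log(z + 5) + cos(5*z)/10 + ∫((2*z**4 - 17*z**3 + z**2 - 58*z - 24)/(z**5 + z**4 - 2*z**3 + 4*z**2 - 24*z)) dz.
Step 6. Decompose ∫((2*z**4 - 17*z**3 + z**2 - 58*z - 24)/(z**5 + z**4 - 2*z**3 + 4*z**2 - 24*z)) dz by partial fractions, (2*z**4 - 17*z**3 + z**2 - 58*z - 24)/(z**5 + z**4 - 2*z**3 + 4*z**2 - 24*z) = -1/(z**2 + 4) + 4/(z + 3) - 3/(z - 2) + 1/z: now log(z + 4) - 5*log(z + 5) + cos(5*z)/10 + ∫(1/z) dz + ∫(-3/(z - 2)) dz + ∫(4/(z + 3)) dz + ∫(-1/(z**2 + 4)) dz.
Step 7. Evaluate the standard form [assuming z > 0]: now log(z) + log(z + 4) - 5*log(z + 5) + cos(5*z)/10 + ∫(-3/(z - 2)) dz + ∫(4/(z + 3)) dz + ∫(-1/(z**2 + 4)) dz.
Step 8. Evaluate the standard form [assuming z > -3]: now log(z) + 4*log(z + 3) + log(z + 4) - 5*log(z + 5) + cos(5*z)/10 + ∫(-3/(z - 2)) dz + ∫(-1/(z**2 + 4)) dz.
Step 9. Evaluate the standard form [assuming z > 2]: now log(z) - 3*log(z - 2) + 4*log(z + 3) + log(z + 4) - 5*log(z + 5) + cos(5*z)/10 + ∫(-1/(z**2 + 4)) dz.
Step 10. Evaluate the standard form: now log(z) - 3*log(z - 2) + 4*log(z + 3) + log(z + 4) - 5*log(z + 5) + cos(5*z)/10 - atan(z/2)/2.
Answer: log(z) - 3*log(z - 2) + 4*log(z + 3) + log(z + 4) - 5*log(z + 5) + cos(5*z)/10 - atan(z/2)/2.


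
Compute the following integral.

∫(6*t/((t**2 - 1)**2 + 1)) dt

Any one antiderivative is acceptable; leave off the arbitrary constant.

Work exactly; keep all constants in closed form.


Answer: 3*atan(t**2 - 1).


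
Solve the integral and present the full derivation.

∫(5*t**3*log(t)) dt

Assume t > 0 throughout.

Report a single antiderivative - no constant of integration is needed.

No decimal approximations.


Step 1. Integrate ∫(5*t**3*log(t)) dt by parts with u = log(t), dv = (5*t**3) dt, so v = 5*t**4/4 [assuming t > 0]: now 5*t**4*log(t)/4 + ∫(-5*t**3/4) dt.
Step 2. Evaluate the standard form: now 5*t**4*log(t)/4 - 5*t**4/16.
Answer: 5*t**4*log(t)/4 - 5*t**4/16.


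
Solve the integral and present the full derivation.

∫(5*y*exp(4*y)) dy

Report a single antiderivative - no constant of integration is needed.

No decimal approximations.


Step 1. Integrate ∫(5*y*exp(4*y)) dy by parts with u = y, dv = (5*exp(4*y)) dy, so v = 5*exp(4*y)/4: now 5*y*exp(4*y)/4 + ∫(-5*exp(4*y)/4) dy.
Step 2. Evaluate the standard form: now 5*y*exp(4*y)/4 - 5*exp(4*y)/16.
Answer: 5*y*exp(4*y)/4 - 5*exp(4*y)/16.


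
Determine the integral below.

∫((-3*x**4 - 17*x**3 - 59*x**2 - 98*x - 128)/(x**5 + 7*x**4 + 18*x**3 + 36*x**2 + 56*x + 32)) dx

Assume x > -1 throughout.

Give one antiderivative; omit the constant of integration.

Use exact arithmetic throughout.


Answer: -5*log(x + 1) + 5*log(x + 2) - 3*log(x + 4) - 3*atan(x/2)/2.


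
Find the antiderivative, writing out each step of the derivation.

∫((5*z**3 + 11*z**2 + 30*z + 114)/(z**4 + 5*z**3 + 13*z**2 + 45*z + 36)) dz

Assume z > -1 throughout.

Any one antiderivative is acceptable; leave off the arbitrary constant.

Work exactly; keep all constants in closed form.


Step 1. Decompose ∫((5*z**3 + 11*z**2 + 30*z + 114)/(z**4 + 5*z**3 + 13*z**2 + 45*z + 36)) dz by partial fractions, (5*z**3 + 11*z**2 + 30*z + 114)/(z**4 + 5*z**3 + 13*z**2 + 45*z + 36) = -3/(z**2 + 9) + 2/(z + 4) + 3/(z + 1): now ∫(3/(z + 1)) dz + ∫(2/(z + 4)) dz + ∫(-3/(z**2 + 9)) dz.
Step 2. Evaluate the standard form [assuming z > -1]: now 3*log(z + 1) + ∫(2/(z + 4)) dz + ∫(-3/(z**2 + 9)) dz.
Step 3. Evaluate the standard form [assuming z > -4]: now 3*log(z + 1) + 2*log(z + 4) + ∫(-3/(z**2 + 9)) dz.
Step 4. Evaluate the standard form: now 3*log(z + 1) + 2*log(z + 4) - atan(z/3).
Answer: 3*log(z + 1) + 2*log(z + 4) - atan(z/3).


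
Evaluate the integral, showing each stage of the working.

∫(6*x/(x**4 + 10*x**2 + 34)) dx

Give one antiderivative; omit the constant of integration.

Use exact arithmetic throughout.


Step 1. Substitute u = x**2 + 5, turning ∫(6*x/(x**4 + 10*x**2 + 34)) dx into ∫(3/(u**2 + 9)) du: now ∫(3/(u**2 + 9)) du.
Step 2. Evaluate the standard form: now atan(u/3).
Step 3. Substitute back u = x**2 + 5: now atan(x**2/3 + 5/3).
Answer: atan(x**2/3 + 5/3).


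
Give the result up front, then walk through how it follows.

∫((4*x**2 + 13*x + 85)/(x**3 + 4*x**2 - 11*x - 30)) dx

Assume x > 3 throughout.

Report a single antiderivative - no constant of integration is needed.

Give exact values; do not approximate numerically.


The answer is 4*log(x - 3) - 5*log(x + 2) + 5*log(x + 5).
Step 1. Decompose ∫((4*x**2 + 13*x + 85)/(x**3 + 4*x**2 - 11*x - 30)) dx by partial fractions, (4*x**2 + 13*x + 85)/(x**3 + 4*x**2 - 11*x - 30) = 5/(x + 5) - 5/(x + 2) + 4/(x - 3): now ∫(4/(x - 3)) dx + ∫(-5/(x + 2)) dx + ∫(5/(x + 5)) dx.
Step 2. Evaluate the standard form [assuming x > 3]: now 4*log(x - 3) + ∫(-5/(x + 2)) dx + ∫(5/(x + 5)) dx.
Step 3. Evaluate the standard form [assuming x > -5]: now 4*log(x - 3) + 5*log(x + 5) + ∫(-5/(x + 2)) dx.
Step 4. Evaluate the standard form [assuming x > -2]: now 4*log(x - 3) - 5*log(x + 2) + 5*log(x + 5).
Answer: 4*log(x - 3) - 5*log(x + 2) + 5*log(x + 5).


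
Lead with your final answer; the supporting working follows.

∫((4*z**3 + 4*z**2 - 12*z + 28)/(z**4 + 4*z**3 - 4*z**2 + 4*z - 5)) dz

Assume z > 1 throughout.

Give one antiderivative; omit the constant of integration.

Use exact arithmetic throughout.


The answer is 2*log(z - 1) + 2*log(z + 5) - 4*atan(z).
Step 1. Decompose ∫((4*z**3 + 4*z**2 - 12*z + 28)/(z**4 + 4*z**3 - 4*z**2 + 4*z - 5)) dz by partial fractions, (4*z**3 + 4*z**2 - 12*z + 28)/(z**4 + 4*z**3 - 4*z**2 + 4*z - 5) = -4/(z**2 + 1) + 2/(z + 5) + 2/(z - 1): now ∫(2/(z - 1)) dz + ∫(2/(z + 5)) dz + ∫(-4/(z**2 + 1)) dz.
Step 2. Evaluate the standard form [assuming z > 1]: now 2*log(z - 1) + ∫(2/(z + 5)) dz + ∫(-4/(z**2 + 1)) dz.
Step 3. Evaluate the standard form [assuming z > -5]: now 2*log(z - 1) + 2*log(z + 5) + ∫(-4/(z**2 + 1)) dz.
Step 4. Evaluate the standard form: now 2*log(z - 1) + 2*log(z + 5) - 4*atan(z).
Answer: 2*log(z - 1) + 2*log(z + 5) - 4*atan(z).


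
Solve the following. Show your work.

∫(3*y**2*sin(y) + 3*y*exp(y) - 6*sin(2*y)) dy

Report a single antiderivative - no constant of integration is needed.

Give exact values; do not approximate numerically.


Step 1. Rewrite: now ∫(3*y*exp(y)) dy + ∫(3*y**2*sin(y)) dy + ∫(-6*sin(2*y)) dy.
Step 2. Integrate ∫(3*y*exp(y)) dy by parts with u = y, dv = (3*exp(y)) dy, so v = 3*exp(y): now 3*y*exp(y) + ∫(3*y**2*sin(y)) dy + ∫(-3*exp(y)) dy + ∫(-6*sin(2*y)) dy.
Step 3. Evaluate the standard form: now 3*y*exp(y) - 3*exp(y) + ∫(3*y**2*sin(y)) dy + ∫(-6*sin(2*y)) dy.
Step 4. Evaluate the standard form: now 3*y*exp(y) - 3*exp(y) + 3*cos(2*y) + ∫(3*y**2*sin(y)) dy.
Step 5. Integrate ∫(3*y**2*sin(y)) dy by parts with u = y**2, dv = (3*sin(y)) dy, so v = -3*cos(y): now -3*y**2*cos(y) + 3*y*exp(y) - 3*exp(y) + 3*cos(2*y) + ∫(6*y*cos(y)) dy.
Step 6. Integrate ∫(6*y*cos(y)) dy by parts with u = y, dv = (6*cos(y)) dy, so v = 6*sin(y): now -3*y**2*cos(y) + 3*y*exp(y) + 6*y*sin(y) - 3*exp(y) + 3*cos(2*y) + ∫(-6*sin(y)) dy.
Step 7. Evaluate the standard form: now -3*y**2*cos(y) + 3*y*exp(y) + 6*y*sin(y) - 3*exp(y) + 6*cos(y) + 3*cos(2*y).
Answer: -3*y**2*cos(y) + 3*y*exp(y) + 6*y*sin(y) - 3*exp(y) + 6*cos(y) + 3*cos(2*y).


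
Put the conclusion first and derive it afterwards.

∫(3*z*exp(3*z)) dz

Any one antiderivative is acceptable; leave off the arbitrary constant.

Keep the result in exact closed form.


The answer is z*exp(3*z) - exp(3*z)/3.
Step 1. Integrate ∫(3*z*exp(3*z)) dz by parts with u = z, dv = (3*exp(3*z)) dz, so v = exp(3*z): now z*exp(3*z) + ∫(-exp(3*z)) dz.
Step 2. Evaluate the standard form: now z*exp(3*z) - exp(3*z)/3.
Answer: z*exp(3*z) - exp(3*z)/3.


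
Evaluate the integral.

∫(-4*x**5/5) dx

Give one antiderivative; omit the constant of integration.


Answer: -2*x**6/15.


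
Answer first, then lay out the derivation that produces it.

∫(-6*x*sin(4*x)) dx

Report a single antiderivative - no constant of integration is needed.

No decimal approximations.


The answer is 3*x*cos(4*x)/2 - 3*sin(4*x)/8.
Step 1. Integrate ∫(-6*x*sin(4*x)) dx by parts with u = x, dv = (-6*sin(4*x)) dx, so v = 3*cos(4*x)/2: now 3*x*cos(4*x)/2 + ∫(-3*cos(4*x)/2) dx.
Step 2. Evaluate the standard form: now 3*x*cos(4*x)/2 - 3*sin(4*x)/8.
Answer: 3*x*cos(4*x)/2 - 3*sin(4*x)/8.


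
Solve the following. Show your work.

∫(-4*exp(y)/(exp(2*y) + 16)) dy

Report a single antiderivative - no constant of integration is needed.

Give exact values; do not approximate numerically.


Step 1. Substitute u = exp(y), turning ∫(-4*exp(y)/(exp(2*y) + 16)) dy into ∫(-4/(u**2 + 16)) du: now ∫(-4/(u**2 + 16)) du.
Step 2. Evaluate the standard form: now -atan(u/4).
Step 3. Substitute back u = exp(y): now -atan(exp(y)/4).
Answer: -atan(exp(y)/4).


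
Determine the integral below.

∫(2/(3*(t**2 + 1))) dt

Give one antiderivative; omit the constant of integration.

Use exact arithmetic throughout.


Answer: 2*atan(t)/3.


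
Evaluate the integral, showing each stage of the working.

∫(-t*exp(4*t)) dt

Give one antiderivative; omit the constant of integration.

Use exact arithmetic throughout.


Step 1. Integrate ∫(-t*exp(4*t)) dt by parts with u = t, dv = (-exp(4*t)) dt, so v = -exp(4*t)/4: now -t*exp(4*t)/4 + ∫(exp(4*t)/4) dt.
Step 2. Evaluate the standard form: now -t*exp(4*t)/4 + exp(4*t)/16.
Answer: -t*exp(4*t)/4 + exp(4*t)/16.


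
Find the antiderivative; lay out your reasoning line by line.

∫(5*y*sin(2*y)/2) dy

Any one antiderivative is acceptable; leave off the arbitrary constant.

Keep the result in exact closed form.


Step 1. Integrate ∫(5*y*sin(2*y)/2) dy by parts with u = y, dv = (5*sin(2*y)/2) dy, so v = -5*cos(2*y)/4: now -5*y*cos(2*y)/4 + ∫(5*cos(2*y)/4) dy.
Step 2. Evaluate the standard form: now -5*y*cos(2*y)/4 + 5*sin(2*y)/8.
Answer: -5*y*cos(2*y)/4 + 5*sin(2*y)/8.


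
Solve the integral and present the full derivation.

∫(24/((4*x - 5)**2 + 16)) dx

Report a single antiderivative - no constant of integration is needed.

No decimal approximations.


Step 1. Substitute u = 4*x - 5, turning ∫(24/((4*x - 5)**2 + 16)) dx into ∫(6/(u**2 + 16)) du: now ∫(6/(u**2 + 16)) du.
Step 2. Evaluate the standard form: now 3*atan(u/4)/2.
Step 3. Substitute back u = 4*x - 5: now 3*atan(x - 5/4)/2.
Answer: 3*atan(x - 5/4)/2.


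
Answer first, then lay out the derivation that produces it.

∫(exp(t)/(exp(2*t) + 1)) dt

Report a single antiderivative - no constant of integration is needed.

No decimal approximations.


The answer is atan(exp(t)).
Step 1. Substitute u = exp(t), turning ∫(exp(t)/(exp(2*t) + 1)) dt into ∫(1/(u**2 + 1)) du: now ∫(1/(u**2 + 1)) du.
Step 2. Evaluate the standard form: now atan(u).
Step 3. Substitute back u = exp(t): now atan(exp(t)).
Answer: atan(exp(t)).


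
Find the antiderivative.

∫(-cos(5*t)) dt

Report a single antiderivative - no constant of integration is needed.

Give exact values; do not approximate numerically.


Answer: -sin(5*t)/5.


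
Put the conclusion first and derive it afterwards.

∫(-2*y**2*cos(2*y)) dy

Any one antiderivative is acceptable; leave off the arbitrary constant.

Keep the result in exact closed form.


The answer is -y**2*sin(2*y) - y*cos(2*y) + sin(2*y)/2.
Step 1. Integrate ∫(-2*y**2*cos(2*y)) dy by parts with u = y**2, dv = (-2*cos(2*y)) dy, so v = -sin(2*y): now -y**2*sin(2*y) + ∫(2*y*sin(2*y)) dy.
Step 2. Integrate ∫(2*y*sin(2*y)) dy by parts with u = y, dv = (2*sin(2*y)) dy, so v = -cos(2*y): now -y**2*sin(2*y) - y*cos(2*y) + ∫(cos(2*y)) dy.
Step 3. Evaluate the standard form: now -y**2*sin(2*y) - y*cos(2*y) + sin(2*y)/2.
Answer: -y**2*sin(2*y) - y*cos(2*y) + sin(2*y)/2.


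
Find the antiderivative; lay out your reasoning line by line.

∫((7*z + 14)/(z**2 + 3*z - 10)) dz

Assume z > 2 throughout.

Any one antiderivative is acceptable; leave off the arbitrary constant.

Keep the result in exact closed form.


Step 1. Decompose ∫((7*z + 14)/(z**2 + 3*z - 10)) dz by partial fractions, (7*z + 14)/(z**2 + 3*z - 10) = 3/(z + 5) + 4/(z - 2): now ∫(4/(z - 2)) dz + ∫(3/(z + 5)) dz.
Step 2. Evaluate the standard form [assuming z > -5]: now 3*log(z + 5) + ∫(4/(z - 2)) dz.
Step 3. Evaluate the standard form [assuming z > 2]: now 4*log(z - 2) + 3*log(z + 5).
Answer: 4*log(z - 2) + 3*log(z + 5).
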